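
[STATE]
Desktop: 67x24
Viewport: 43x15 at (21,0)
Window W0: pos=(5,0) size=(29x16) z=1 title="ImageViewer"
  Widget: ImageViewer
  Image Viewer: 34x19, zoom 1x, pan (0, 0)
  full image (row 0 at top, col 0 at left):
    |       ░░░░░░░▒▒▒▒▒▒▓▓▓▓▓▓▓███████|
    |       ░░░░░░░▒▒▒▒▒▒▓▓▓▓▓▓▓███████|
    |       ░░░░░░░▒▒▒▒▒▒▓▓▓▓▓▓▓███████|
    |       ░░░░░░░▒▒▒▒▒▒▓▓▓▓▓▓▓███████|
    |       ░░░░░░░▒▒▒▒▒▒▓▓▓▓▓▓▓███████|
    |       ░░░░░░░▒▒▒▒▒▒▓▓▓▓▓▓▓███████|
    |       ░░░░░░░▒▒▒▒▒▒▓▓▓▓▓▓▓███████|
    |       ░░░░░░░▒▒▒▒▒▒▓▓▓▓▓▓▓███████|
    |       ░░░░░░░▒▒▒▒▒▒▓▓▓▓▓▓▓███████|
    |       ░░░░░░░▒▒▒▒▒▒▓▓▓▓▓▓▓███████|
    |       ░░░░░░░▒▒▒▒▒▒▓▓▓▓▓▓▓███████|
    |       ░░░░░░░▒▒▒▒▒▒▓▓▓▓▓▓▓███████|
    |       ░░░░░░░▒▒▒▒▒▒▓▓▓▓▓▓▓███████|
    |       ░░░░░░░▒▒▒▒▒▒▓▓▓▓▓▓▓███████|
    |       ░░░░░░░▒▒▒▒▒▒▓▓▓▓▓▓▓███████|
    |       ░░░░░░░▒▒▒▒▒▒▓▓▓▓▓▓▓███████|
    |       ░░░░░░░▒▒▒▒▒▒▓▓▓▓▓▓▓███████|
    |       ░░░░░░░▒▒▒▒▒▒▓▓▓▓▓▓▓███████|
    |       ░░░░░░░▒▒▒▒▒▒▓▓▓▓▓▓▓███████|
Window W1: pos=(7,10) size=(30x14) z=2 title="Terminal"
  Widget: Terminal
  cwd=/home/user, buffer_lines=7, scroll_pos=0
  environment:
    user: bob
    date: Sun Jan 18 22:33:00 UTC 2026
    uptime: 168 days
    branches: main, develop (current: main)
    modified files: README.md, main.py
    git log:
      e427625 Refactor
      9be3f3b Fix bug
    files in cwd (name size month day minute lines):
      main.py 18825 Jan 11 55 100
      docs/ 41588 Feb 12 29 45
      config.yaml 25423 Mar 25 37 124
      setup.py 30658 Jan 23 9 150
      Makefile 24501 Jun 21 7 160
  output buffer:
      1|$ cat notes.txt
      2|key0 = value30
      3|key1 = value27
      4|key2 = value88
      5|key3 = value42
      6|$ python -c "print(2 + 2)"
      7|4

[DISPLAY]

━━━━━━━━━━━━┓                              
            ┃                              
────────────┨                              
▒▒▒▒▒▓▓▓▓▓▓▓┃                              
▒▒▒▒▒▓▓▓▓▓▓▓┃                              
▒▒▒▒▒▓▓▓▓▓▓▓┃                              
▒▒▒▒▒▓▓▓▓▓▓▓┃                              
▒▒▒▒▒▓▓▓▓▓▓▓┃                              
▒▒▒▒▒▓▓▓▓▓▓▓┃                              
▒▒▒▒▒▓▓▓▓▓▓▓┃                              
━━━━━━━━━━━━━━━┓                           
               ┃                           
───────────────┨                           
xt             ┃                           
0              ┃                           


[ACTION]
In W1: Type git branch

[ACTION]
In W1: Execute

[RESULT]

━━━━━━━━━━━━┓                              
            ┃                              
────────────┨                              
▒▒▒▒▒▓▓▓▓▓▓▓┃                              
▒▒▒▒▒▓▓▓▓▓▓▓┃                              
▒▒▒▒▒▓▓▓▓▓▓▓┃                              
▒▒▒▒▒▓▓▓▓▓▓▓┃                              
▒▒▒▒▒▓▓▓▓▓▓▓┃                              
▒▒▒▒▒▓▓▓▓▓▓▓┃                              
▒▒▒▒▒▓▓▓▓▓▓▓┃                              
━━━━━━━━━━━━━━━┓                           
               ┃                           
───────────────┨                           
0              ┃                           
7              ┃                           


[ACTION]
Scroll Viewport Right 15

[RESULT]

━━━━━━━━━┓                                 
         ┃                                 
─────────┨                                 
▒▒▓▓▓▓▓▓▓┃                                 
▒▒▓▓▓▓▓▓▓┃                                 
▒▒▓▓▓▓▓▓▓┃                                 
▒▒▓▓▓▓▓▓▓┃                                 
▒▒▓▓▓▓▓▓▓┃                                 
▒▒▓▓▓▓▓▓▓┃                                 
▒▒▓▓▓▓▓▓▓┃                                 
━━━━━━━━━━━━┓                              
            ┃                              
────────────┨                              
            ┃                              
            ┃                              


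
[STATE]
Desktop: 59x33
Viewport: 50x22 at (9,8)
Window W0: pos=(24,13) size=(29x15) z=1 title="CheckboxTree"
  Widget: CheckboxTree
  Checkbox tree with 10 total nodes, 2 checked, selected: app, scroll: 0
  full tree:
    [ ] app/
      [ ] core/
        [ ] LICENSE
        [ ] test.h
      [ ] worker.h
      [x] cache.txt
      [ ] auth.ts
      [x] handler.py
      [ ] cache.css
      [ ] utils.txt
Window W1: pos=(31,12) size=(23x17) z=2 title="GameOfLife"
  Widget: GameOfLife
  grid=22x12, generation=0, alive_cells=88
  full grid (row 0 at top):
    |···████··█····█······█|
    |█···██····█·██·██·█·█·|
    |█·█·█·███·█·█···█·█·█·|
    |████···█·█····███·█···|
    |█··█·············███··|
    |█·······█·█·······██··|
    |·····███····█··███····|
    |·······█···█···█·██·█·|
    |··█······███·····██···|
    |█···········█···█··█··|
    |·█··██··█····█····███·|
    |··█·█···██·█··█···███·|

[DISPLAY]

                                                  
                                                  
                                                  
                                                  
                      ┏━━━━━━━━━━━━━━━━━━━━━┓     
               ┏━━━━━━┃ GameOfLife          ┃     
               ┃ Check┠─────────────────────┨     
               ┠──────┃Gen: 0               ┃     
               ┃>[-] a┃···████··█····█······┃     
               ┃   [ ]┃█···██····█·██·██·█·█┃     
               ┃     [┃█·█·█·███·█·█···█·█·█┃     
               ┃     [┃████···█·█····███·█··┃     
               ┃   [ ]┃█··█·············███·┃     
               ┃   [x]┃█·······█·█·······██·┃     
               ┃   [ ]┃·····███····█··███···┃     
               ┃   [x]┃·······█···█···█·██·█┃     
               ┃   [ ]┃··█······███·····██··┃     
               ┃   [ ]┃█···········█···█··█·┃     
               ┃      ┃·█··██··█····█····███┃     
               ┗━━━━━━┃··█·█···██·█··█···███┃     
                      ┗━━━━━━━━━━━━━━━━━━━━━┛     
                                                  


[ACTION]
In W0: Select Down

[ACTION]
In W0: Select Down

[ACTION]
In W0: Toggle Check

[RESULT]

                                                  
                                                  
                                                  
                                                  
                      ┏━━━━━━━━━━━━━━━━━━━━━┓     
               ┏━━━━━━┃ GameOfLife          ┃     
               ┃ Check┠─────────────────────┨     
               ┠──────┃Gen: 0               ┃     
               ┃ [-] a┃···████··█····█······┃     
               ┃   [-]┃█···██····█·██·██·█·█┃     
               ┃>    [┃█·█·█·███·█·█···█·█·█┃     
               ┃     [┃████···█·█····███·█··┃     
               ┃   [ ]┃█··█·············███·┃     
               ┃   [x]┃█·······█·█·······██·┃     
               ┃   [ ]┃·····███····█··███···┃     
               ┃   [x]┃·······█···█···█·██·█┃     
               ┃   [ ]┃··█······███·····██··┃     
               ┃   [ ]┃█···········█···█··█·┃     
               ┃      ┃·█··██··█····█····███┃     
               ┗━━━━━━┃··█·█···██·█··█···███┃     
                      ┗━━━━━━━━━━━━━━━━━━━━━┛     
                                                  


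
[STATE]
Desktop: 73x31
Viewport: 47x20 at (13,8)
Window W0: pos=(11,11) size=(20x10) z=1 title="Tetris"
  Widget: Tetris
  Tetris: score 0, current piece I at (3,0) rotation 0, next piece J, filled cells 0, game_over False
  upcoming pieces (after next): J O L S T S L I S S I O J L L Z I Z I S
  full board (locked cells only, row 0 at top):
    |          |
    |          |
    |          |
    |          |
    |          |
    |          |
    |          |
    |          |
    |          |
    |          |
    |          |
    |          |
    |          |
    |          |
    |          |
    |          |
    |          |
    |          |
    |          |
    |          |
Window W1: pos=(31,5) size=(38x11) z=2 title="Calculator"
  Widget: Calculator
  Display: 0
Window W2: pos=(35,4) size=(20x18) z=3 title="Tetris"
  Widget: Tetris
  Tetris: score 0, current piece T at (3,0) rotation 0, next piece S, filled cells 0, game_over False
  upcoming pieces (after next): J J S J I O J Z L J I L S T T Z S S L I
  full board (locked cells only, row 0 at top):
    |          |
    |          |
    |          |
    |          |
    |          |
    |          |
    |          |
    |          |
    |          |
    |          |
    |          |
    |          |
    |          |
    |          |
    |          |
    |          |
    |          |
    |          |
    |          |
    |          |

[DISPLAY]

                  ┃   ┃                  ┃     
                  ┃┌──┃                  ┃     
                  ┃│ 7┃                  ┃     
━━━━━━━━━━━━━━━━━┓┃├──┃                  ┃     
Tetris           ┃┃│ 4┃                  ┃     
─────────────────┨┃├──┃                  ┃     
                 ┃┃│ 1┃                  ┃     
                 ┃┗━━━┃                  ┃━━━━━
                 ┃    ┃                  ┃     
                 ┃    ┃                  ┃     
                 ┃    ┃                  ┃     
                 ┃    ┃                  ┃     
━━━━━━━━━━━━━━━━━┛    ┃                  ┃     
                      ┗━━━━━━━━━━━━━━━━━━┛     
                                               
                                               
                                               
                                               
                                               
                                               


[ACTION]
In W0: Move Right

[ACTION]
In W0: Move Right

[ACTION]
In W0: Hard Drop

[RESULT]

                  ┃   ┃                  ┃     
                  ┃┌──┃                  ┃     
                  ┃│ 7┃                  ┃     
━━━━━━━━━━━━━━━━━┓┃├──┃                  ┃     
Tetris           ┃┃│ 4┃                  ┃     
─────────────────┨┃├──┃                  ┃     
                 ┃┃│ 1┃                  ┃     
                 ┃┗━━━┃                  ┃━━━━━
                 ┃    ┃                  ┃     
                 ┃    ┃                  ┃     
                 ┃    ┃                  ┃     
    ████         ┃    ┃                  ┃     
━━━━━━━━━━━━━━━━━┛    ┃                  ┃     
                      ┗━━━━━━━━━━━━━━━━━━┛     
                                               
                                               
                                               
                                               
                                               
                                               


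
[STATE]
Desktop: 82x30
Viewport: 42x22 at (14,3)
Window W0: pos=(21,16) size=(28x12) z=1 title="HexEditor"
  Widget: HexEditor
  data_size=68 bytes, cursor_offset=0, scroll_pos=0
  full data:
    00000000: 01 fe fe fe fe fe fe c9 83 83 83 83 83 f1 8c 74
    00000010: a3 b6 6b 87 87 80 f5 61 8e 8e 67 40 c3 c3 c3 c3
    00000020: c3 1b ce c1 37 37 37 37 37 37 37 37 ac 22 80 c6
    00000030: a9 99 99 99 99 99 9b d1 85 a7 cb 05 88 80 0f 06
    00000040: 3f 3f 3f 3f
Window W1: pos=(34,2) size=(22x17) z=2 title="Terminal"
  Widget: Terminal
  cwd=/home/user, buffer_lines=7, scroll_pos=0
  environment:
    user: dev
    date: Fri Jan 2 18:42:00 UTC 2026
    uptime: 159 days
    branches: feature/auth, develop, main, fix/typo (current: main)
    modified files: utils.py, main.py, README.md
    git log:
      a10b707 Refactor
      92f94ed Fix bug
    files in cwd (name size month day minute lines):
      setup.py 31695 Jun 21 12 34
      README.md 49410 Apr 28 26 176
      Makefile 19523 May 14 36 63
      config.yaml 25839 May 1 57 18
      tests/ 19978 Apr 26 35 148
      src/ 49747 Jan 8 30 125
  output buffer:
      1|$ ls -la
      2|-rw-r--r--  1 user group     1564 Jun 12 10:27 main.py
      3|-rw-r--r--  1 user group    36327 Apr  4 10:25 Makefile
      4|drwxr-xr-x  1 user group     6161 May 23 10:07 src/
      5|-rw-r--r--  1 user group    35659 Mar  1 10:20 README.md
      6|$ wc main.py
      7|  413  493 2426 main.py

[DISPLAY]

                    ┃ Terminal           ┃
                    ┠────────────────────┨
                    ┃$ ls -la            ┃
                    ┃-rw-r--r--  1 user g┃
                    ┃-rw-r--r--  1 user g┃
                    ┃drwxr-xr-x  1 user g┃
                    ┃-rw-r--r--  1 user g┃
                    ┃$ wc main.py        ┃
                    ┃  413  493 2426 main┃
                    ┃$ █                 ┃
                    ┃                    ┃
                    ┃                    ┃
                    ┃                    ┃
       ┏━━━━━━━━━━━━┃                    ┃
       ┃ HexEditor  ┃                    ┃
       ┠────────────┗━━━━━━━━━━━━━━━━━━━━┛
       ┃00000000  01 fe fe fe fe f┃       
       ┃00000010  a3 b6 6b 87 87 8┃       
       ┃00000020  c3 1b ce c1 37 3┃       
       ┃00000030  a9 99 99 99 99 9┃       
       ┃00000040  3f 3f 3f 3f     ┃       
       ┃                          ┃       


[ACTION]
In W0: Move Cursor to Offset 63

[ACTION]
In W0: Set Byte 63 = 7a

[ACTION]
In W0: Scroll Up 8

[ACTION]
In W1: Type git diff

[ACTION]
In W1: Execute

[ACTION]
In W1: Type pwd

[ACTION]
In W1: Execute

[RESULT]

                    ┃ Terminal           ┃
                    ┠────────────────────┨
                    ┃-rw-r--r--  1 user g┃
                    ┃$ wc main.py        ┃
                    ┃  413  493 2426 main┃
                    ┃$ git diff          ┃
                    ┃diff --git a/main.py┃
                    ┃--- a/main.py       ┃
                    ┃+++ b/main.py       ┃
                    ┃@@ -1,3 +1,4 @@     ┃
                    ┃+# updated          ┃
                    ┃ import sys         ┃
                    ┃$ pwd               ┃
       ┏━━━━━━━━━━━━┃/home/user          ┃
       ┃ HexEditor  ┃$ █                 ┃
       ┠────────────┗━━━━━━━━━━━━━━━━━━━━┛
       ┃00000000  01 fe fe fe fe f┃       
       ┃00000010  a3 b6 6b 87 87 8┃       
       ┃00000020  c3 1b ce c1 37 3┃       
       ┃00000030  a9 99 99 99 99 9┃       
       ┃00000040  3f 3f 3f 3f     ┃       
       ┃                          ┃       


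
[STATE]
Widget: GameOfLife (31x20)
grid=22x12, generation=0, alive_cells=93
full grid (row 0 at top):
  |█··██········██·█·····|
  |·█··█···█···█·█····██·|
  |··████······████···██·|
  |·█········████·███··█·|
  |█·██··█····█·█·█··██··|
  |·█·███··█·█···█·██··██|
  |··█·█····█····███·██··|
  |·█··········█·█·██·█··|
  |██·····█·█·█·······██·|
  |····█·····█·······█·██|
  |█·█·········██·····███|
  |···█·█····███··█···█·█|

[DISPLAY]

Gen: 0                         
█··██········██·█·····         
·█··█···█···█·█····██·         
··████······████···██·         
·█········████·███··█·         
█·██··█····█·█·█··██··         
·█·███··█·█···█·██··██         
··█·█····█····███·██··         
·█··········█·█·██·█··         
██·····█·█·█·······██·         
····█·····█·······█·██         
█·█·········██·····███         
···█·█····███··█···█·█         
                               
                               
                               
                               
                               
                               
                               


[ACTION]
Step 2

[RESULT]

Gen: 2                         
·············██·······         
·█···█·······██····██·         
██·███············█··█         
██···██··········█··██         
███··██··█········██·█         
██·█·██·███··██···█·█·         
···███··█·····██······         
···█······██·██████···         
··█··········█··███···         
██·······█···█···██···         
··········█·······██··         
···········█·█········         
                               
                               
                               
                               
                               
                               
                               


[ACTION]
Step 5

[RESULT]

Gen: 7                         
·█···········██···███·         
█·█··········██··█··█·         
█·█·················█·         
·█·······██·······██··         
·········██·█·········         
········█···█······██·         
··█·····██···█·····██·         
██······██···██····█··         
··········█···········         
█·█·········██··███···         
·██·············█·····         
················███···         
                               
                               
                               
                               
                               
                               
                               


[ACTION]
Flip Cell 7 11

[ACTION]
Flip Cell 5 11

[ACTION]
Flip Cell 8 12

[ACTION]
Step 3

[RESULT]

Gen: 10                        
·█···········██··█████         
█·█··········██··██···         
█·█······███······█·██         
·█·······███·····██·█·         
·······██··██····██·██         
··········███····██···         
···········██····██···         
██·····█···█··██···█··         
███·····█··········█··         
··█······██·█······█··         
·██·········█·········         
······················         
                               
                               
                               
                               
                               
                               
                               


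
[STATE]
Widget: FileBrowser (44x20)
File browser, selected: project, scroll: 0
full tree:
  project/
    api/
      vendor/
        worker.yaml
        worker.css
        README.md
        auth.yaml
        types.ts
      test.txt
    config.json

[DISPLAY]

> [-] project/                              
    [+] api/                                
    config.json                             
                                            
                                            
                                            
                                            
                                            
                                            
                                            
                                            
                                            
                                            
                                            
                                            
                                            
                                            
                                            
                                            
                                            


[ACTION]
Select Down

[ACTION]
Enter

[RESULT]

  [-] project/                              
  > [-] api/                                
      [+] vendor/                           
      test.txt                              
    config.json                             
                                            
                                            
                                            
                                            
                                            
                                            
                                            
                                            
                                            
                                            
                                            
                                            
                                            
                                            
                                            


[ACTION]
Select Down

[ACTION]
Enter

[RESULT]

  [-] project/                              
    [-] api/                                
    > [-] vendor/                           
        worker.yaml                         
        worker.css                          
        README.md                           
        auth.yaml                           
        types.ts                            
      test.txt                              
    config.json                             
                                            
                                            
                                            
                                            
                                            
                                            
                                            
                                            
                                            
                                            


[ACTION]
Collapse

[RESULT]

  [-] project/                              
    [-] api/                                
    > [+] vendor/                           
      test.txt                              
    config.json                             
                                            
                                            
                                            
                                            
                                            
                                            
                                            
                                            
                                            
                                            
                                            
                                            
                                            
                                            
                                            


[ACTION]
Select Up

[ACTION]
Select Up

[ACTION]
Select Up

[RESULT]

> [-] project/                              
    [-] api/                                
      [+] vendor/                           
      test.txt                              
    config.json                             
                                            
                                            
                                            
                                            
                                            
                                            
                                            
                                            
                                            
                                            
                                            
                                            
                                            
                                            
                                            


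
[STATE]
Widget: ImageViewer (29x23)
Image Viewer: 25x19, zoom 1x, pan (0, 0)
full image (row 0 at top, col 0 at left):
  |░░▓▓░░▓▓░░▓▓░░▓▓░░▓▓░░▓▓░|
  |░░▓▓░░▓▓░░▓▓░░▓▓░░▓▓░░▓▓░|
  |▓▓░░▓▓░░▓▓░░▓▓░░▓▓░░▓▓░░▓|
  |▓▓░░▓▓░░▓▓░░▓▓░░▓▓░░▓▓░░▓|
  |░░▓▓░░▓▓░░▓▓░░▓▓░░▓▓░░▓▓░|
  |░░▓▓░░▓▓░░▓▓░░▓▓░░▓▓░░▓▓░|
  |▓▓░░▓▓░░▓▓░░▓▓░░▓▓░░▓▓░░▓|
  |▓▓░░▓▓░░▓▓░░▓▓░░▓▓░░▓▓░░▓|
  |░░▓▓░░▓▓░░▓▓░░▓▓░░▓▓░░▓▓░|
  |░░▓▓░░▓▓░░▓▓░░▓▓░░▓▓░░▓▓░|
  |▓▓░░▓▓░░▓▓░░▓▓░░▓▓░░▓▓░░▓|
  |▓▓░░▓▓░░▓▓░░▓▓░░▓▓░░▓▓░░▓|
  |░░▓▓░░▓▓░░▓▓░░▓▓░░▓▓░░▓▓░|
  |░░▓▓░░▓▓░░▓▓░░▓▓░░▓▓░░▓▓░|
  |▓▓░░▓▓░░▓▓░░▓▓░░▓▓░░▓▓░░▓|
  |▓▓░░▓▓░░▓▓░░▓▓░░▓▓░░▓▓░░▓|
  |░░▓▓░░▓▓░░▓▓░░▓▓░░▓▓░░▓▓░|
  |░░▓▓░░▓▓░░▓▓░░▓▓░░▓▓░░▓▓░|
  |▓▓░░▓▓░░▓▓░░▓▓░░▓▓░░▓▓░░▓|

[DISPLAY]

░░▓▓░░▓▓░░▓▓░░▓▓░░▓▓░░▓▓░    
░░▓▓░░▓▓░░▓▓░░▓▓░░▓▓░░▓▓░    
▓▓░░▓▓░░▓▓░░▓▓░░▓▓░░▓▓░░▓    
▓▓░░▓▓░░▓▓░░▓▓░░▓▓░░▓▓░░▓    
░░▓▓░░▓▓░░▓▓░░▓▓░░▓▓░░▓▓░    
░░▓▓░░▓▓░░▓▓░░▓▓░░▓▓░░▓▓░    
▓▓░░▓▓░░▓▓░░▓▓░░▓▓░░▓▓░░▓    
▓▓░░▓▓░░▓▓░░▓▓░░▓▓░░▓▓░░▓    
░░▓▓░░▓▓░░▓▓░░▓▓░░▓▓░░▓▓░    
░░▓▓░░▓▓░░▓▓░░▓▓░░▓▓░░▓▓░    
▓▓░░▓▓░░▓▓░░▓▓░░▓▓░░▓▓░░▓    
▓▓░░▓▓░░▓▓░░▓▓░░▓▓░░▓▓░░▓    
░░▓▓░░▓▓░░▓▓░░▓▓░░▓▓░░▓▓░    
░░▓▓░░▓▓░░▓▓░░▓▓░░▓▓░░▓▓░    
▓▓░░▓▓░░▓▓░░▓▓░░▓▓░░▓▓░░▓    
▓▓░░▓▓░░▓▓░░▓▓░░▓▓░░▓▓░░▓    
░░▓▓░░▓▓░░▓▓░░▓▓░░▓▓░░▓▓░    
░░▓▓░░▓▓░░▓▓░░▓▓░░▓▓░░▓▓░    
▓▓░░▓▓░░▓▓░░▓▓░░▓▓░░▓▓░░▓    
                             
                             
                             
                             


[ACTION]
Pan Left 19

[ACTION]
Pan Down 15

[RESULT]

▓▓░░▓▓░░▓▓░░▓▓░░▓▓░░▓▓░░▓    
░░▓▓░░▓▓░░▓▓░░▓▓░░▓▓░░▓▓░    
░░▓▓░░▓▓░░▓▓░░▓▓░░▓▓░░▓▓░    
▓▓░░▓▓░░▓▓░░▓▓░░▓▓░░▓▓░░▓    
                             
                             
                             
                             
                             
                             
                             
                             
                             
                             
                             
                             
                             
                             
                             
                             
                             
                             
                             


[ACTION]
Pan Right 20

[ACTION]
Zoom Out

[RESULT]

▓▓░░▓                        
░░▓▓░                        
░░▓▓░                        
▓▓░░▓                        
                             
                             
                             
                             
                             
                             
                             
                             
                             
                             
                             
                             
                             
                             
                             
                             
                             
                             
                             


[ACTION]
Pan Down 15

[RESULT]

                             
                             
                             
                             
                             
                             
                             
                             
                             
                             
                             
                             
                             
                             
                             
                             
                             
                             
                             
                             
                             
                             
                             


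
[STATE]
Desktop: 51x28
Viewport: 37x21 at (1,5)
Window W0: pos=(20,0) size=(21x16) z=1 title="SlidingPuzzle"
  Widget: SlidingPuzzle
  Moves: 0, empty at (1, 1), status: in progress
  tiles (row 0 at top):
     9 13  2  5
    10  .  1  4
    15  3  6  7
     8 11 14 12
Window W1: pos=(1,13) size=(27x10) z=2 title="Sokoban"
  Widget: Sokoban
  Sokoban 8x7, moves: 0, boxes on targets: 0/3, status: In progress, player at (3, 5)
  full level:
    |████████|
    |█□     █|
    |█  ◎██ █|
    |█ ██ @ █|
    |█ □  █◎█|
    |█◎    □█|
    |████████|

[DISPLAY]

                   ┃├────┼────┼────┼─
                   ┃│ 10 │    │  1 │ 
                   ┃├────┼────┼────┼─
                   ┃│ 15 │  3 │  6 │ 
                   ┃├────┼────┼────┼─
                   ┃│  8 │ 11 │ 14 │ 
                   ┃└────┴────┴────┴─
                   ┃Moves: 0         
┏━━━━━━━━━━━━━━━━━━━━━━━━━┓          
┃ Sokoban                 ┃          
┠─────────────────────────┨━━━━━━━━━━
┃████████                 ┃          
┃█□     █                 ┃          
┃█  ◎██ █                 ┃          
┃█ ██ @ █                 ┃          
┃█ □  █◎█                 ┃          
┃█◎    □█                 ┃          
┗━━━━━━━━━━━━━━━━━━━━━━━━━┛          
                                     
                                     
                                     


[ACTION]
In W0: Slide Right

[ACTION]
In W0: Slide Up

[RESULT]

                   ┃├────┼────┼────┼─
                   ┃│ 15 │ 10 │  1 │ 
                   ┃├────┼────┼────┼─
                   ┃│    │  3 │  6 │ 
                   ┃├────┼────┼────┼─
                   ┃│  8 │ 11 │ 14 │ 
                   ┃└────┴────┴────┴─
                   ┃Moves: 2         
┏━━━━━━━━━━━━━━━━━━━━━━━━━┓          
┃ Sokoban                 ┃          
┠─────────────────────────┨━━━━━━━━━━
┃████████                 ┃          
┃█□     █                 ┃          
┃█  ◎██ █                 ┃          
┃█ ██ @ █                 ┃          
┃█ □  █◎█                 ┃          
┃█◎    □█                 ┃          
┗━━━━━━━━━━━━━━━━━━━━━━━━━┛          
                                     
                                     
                                     


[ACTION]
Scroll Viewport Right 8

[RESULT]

           ┃├────┼────┼────┼───┃     
           ┃│ 15 │ 10 │  1 │  4┃     
           ┃├────┼────┼────┼───┃     
           ┃│    │  3 │  6 │  7┃     
           ┃├────┼────┼────┼───┃     
           ┃│  8 │ 11 │ 14 │ 12┃     
           ┃└────┴────┴────┴───┃     
           ┃Moves: 2           ┃     
━━━━━━━━━━━━━━━━━━┓            ┃     
n                 ┃            ┃     
──────────────────┨━━━━━━━━━━━━┛     
█                 ┃                  
█                 ┃                  
█                 ┃                  
█                 ┃                  
█                 ┃                  
█                 ┃                  
━━━━━━━━━━━━━━━━━━┛                  
                                     
                                     
                                     


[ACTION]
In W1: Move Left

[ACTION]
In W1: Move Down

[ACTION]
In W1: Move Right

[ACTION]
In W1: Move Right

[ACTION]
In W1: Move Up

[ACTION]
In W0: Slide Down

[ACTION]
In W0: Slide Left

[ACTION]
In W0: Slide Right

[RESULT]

           ┃├────┼────┼────┼───┃     
           ┃│    │ 10 │  1 │  4┃     
           ┃├────┼────┼────┼───┃     
           ┃│ 15 │  3 │  6 │  7┃     
           ┃├────┼────┼────┼───┃     
           ┃│  8 │ 11 │ 14 │ 12┃     
           ┃└────┴────┴────┴───┃     
           ┃Moves: 5           ┃     
━━━━━━━━━━━━━━━━━━┓            ┃     
n                 ┃            ┃     
──────────────────┨━━━━━━━━━━━━┛     
█                 ┃                  
█                 ┃                  
█                 ┃                  
█                 ┃                  
█                 ┃                  
█                 ┃                  
━━━━━━━━━━━━━━━━━━┛                  
                                     
                                     
                                     


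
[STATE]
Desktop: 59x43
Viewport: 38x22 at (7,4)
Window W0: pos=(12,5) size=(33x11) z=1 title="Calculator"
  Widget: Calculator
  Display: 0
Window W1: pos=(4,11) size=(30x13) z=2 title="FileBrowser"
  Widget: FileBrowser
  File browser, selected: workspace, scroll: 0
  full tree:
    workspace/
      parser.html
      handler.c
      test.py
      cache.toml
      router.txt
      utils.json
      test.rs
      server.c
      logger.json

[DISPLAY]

                                      
     ┏━━━━━━━━━━━━━━━━━━━━━━━━━━━━━━━┓
     ┃ Calculator                    ┃
     ┠───────────────────────────────┨
     ┃                              0┃
     ┃┌───┬───┬───┬───┐              ┃
     ┃│ 7 │ 8 │ 9 │ ÷ │              ┃
━━━━━━━━━━━━━━━━━━━━━━━━━━┓          ┃
ileBrowser                ┃          ┃
──────────────────────────┨          ┃
[-] workspace/            ┃          ┃
  parser.html             ┃━━━━━━━━━━┛
  handler.c               ┃           
  test.py                 ┃           
  cache.toml              ┃           
  router.txt              ┃           
  utils.json              ┃           
  test.rs                 ┃           
  server.c                ┃           
━━━━━━━━━━━━━━━━━━━━━━━━━━┛           
                                      
                                      


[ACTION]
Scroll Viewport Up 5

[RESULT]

                                      
                                      
                                      
                                      
                                      
     ┏━━━━━━━━━━━━━━━━━━━━━━━━━━━━━━━┓
     ┃ Calculator                    ┃
     ┠───────────────────────────────┨
     ┃                              0┃
     ┃┌───┬───┬───┬───┐              ┃
     ┃│ 7 │ 8 │ 9 │ ÷ │              ┃
━━━━━━━━━━━━━━━━━━━━━━━━━━┓          ┃
ileBrowser                ┃          ┃
──────────────────────────┨          ┃
[-] workspace/            ┃          ┃
  parser.html             ┃━━━━━━━━━━┛
  handler.c               ┃           
  test.py                 ┃           
  cache.toml              ┃           
  router.txt              ┃           
  utils.json              ┃           
  test.rs                 ┃           


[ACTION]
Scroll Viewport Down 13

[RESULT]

──────────────────────────┨          ┃
[-] workspace/            ┃          ┃
  parser.html             ┃━━━━━━━━━━┛
  handler.c               ┃           
  test.py                 ┃           
  cache.toml              ┃           
  router.txt              ┃           
  utils.json              ┃           
  test.rs                 ┃           
  server.c                ┃           
━━━━━━━━━━━━━━━━━━━━━━━━━━┛           
                                      
                                      
                                      
                                      
                                      
                                      
                                      
                                      
                                      
                                      
                                      


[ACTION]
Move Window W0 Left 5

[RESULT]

──────────────────────────┨     ┃     
[-] workspace/            ┃     ┃     
  parser.html             ┃━━━━━┛     
  handler.c               ┃           
  test.py                 ┃           
  cache.toml              ┃           
  router.txt              ┃           
  utils.json              ┃           
  test.rs                 ┃           
  server.c                ┃           
━━━━━━━━━━━━━━━━━━━━━━━━━━┛           
                                      
                                      
                                      
                                      
                                      
                                      
                                      
                                      
                                      
                                      
                                      


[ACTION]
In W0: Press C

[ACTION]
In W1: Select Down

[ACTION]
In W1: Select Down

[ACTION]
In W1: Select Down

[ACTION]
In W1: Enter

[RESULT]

──────────────────────────┨     ┃     
[-] workspace/            ┃     ┃     
  parser.html             ┃━━━━━┛     
  handler.c               ┃           
> test.py                 ┃           
  cache.toml              ┃           
  router.txt              ┃           
  utils.json              ┃           
  test.rs                 ┃           
  server.c                ┃           
━━━━━━━━━━━━━━━━━━━━━━━━━━┛           
                                      
                                      
                                      
                                      
                                      
                                      
                                      
                                      
                                      
                                      
                                      
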